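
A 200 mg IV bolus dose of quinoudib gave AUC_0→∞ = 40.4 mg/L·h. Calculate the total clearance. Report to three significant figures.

CL = Dose_iv / AUC_0→∞
   = 200 / 40.4 = 4.9505 L/h

CL = 4.95 L/h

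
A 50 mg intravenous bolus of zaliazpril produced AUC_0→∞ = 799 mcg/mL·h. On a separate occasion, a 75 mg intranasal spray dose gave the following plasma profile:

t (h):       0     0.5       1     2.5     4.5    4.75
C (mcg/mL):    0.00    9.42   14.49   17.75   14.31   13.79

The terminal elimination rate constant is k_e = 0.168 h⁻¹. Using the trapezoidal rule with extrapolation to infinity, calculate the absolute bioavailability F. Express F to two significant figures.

Trapezoidal AUC_0→4.75 (intranasal spray):
  [0→0.5]: (0.00+9.42)/2 × 0.5 = 2.355
  [0.5→1]: (9.42+14.49)/2 × 0.5 = 5.9775
  [1→2.5]: (14.49+17.75)/2 × 1.5 = 24.18
  [2.5→4.5]: (17.75+14.31)/2 × 2 = 32.06
  [4.5→4.75]: (14.31+13.79)/2 × 0.25 = 3.5125
  Sum = 68.085 mcg/mL·h
Tail: C_last/k_e = 13.79/0.168 = 82.083
AUC_0→∞ (intranasal spray) = 68.085 + 82.083 = 150.168 mcg/mL·h
F = (AUC_ev/D_ev)/(AUC_iv/D_iv) = (150.168/75)/(799/50) = 2.00224/15.98 = 0.1253

F = 0.13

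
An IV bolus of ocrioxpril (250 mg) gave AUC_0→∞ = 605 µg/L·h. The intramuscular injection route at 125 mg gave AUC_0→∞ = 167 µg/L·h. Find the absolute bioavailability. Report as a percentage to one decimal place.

F = (AUC_ev / D_ev) / (AUC_iv / D_iv)
  = (167/125) / (605/250)
  = 1.336 / 2.42 = 0.5521
  = 55.21%

F = 55.2%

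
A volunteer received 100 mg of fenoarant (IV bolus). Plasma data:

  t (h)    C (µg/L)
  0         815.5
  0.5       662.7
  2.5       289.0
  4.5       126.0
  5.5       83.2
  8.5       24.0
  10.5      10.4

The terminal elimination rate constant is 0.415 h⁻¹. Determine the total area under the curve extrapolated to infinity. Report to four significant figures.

AUC = 2061 µg/L·h

Trapezoidal AUC_0→10.5:
  [0→0.5]: (815.5+662.7)/2 × 0.5 = 369.55
  [0.5→2.5]: (662.7+289.0)/2 × 2 = 951.7
  [2.5→4.5]: (289.0+126.0)/2 × 2 = 415.0
  [4.5→5.5]: (126.0+83.2)/2 × 1 = 104.6
  [5.5→8.5]: (83.2+24.0)/2 × 3 = 160.8
  [8.5→10.5]: (24.0+10.4)/2 × 2 = 34.4
  Sum = 2036.05 µg/L·h
Extrapolated tail: C_last / k_e = 10.4 / 0.415 = 25.060
AUC_0→∞ = 2036.05 + 25.060 = 2061.11 µg/L·h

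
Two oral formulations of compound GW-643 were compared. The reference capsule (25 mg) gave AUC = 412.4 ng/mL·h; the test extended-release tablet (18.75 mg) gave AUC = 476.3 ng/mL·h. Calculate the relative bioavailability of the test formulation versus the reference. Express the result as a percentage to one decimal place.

F_rel = (AUC_test/D_test) / (AUC_ref/D_ref)
      = (476.3/18.75) / (412.4/25)
      = 25.4027 / 16.496 = 1.5399 = 153.99%

F_rel = 154.0%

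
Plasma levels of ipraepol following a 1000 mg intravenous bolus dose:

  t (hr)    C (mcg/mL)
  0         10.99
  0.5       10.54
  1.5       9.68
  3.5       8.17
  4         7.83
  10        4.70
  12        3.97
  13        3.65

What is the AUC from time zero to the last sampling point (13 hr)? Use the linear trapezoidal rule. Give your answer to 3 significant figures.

AUC = 87.4 mcg/mL·hr

Trapezoidal AUC_0→13:
  [0→0.5]: (10.99+10.54)/2 × 0.5 = 5.3825
  [0.5→1.5]: (10.54+9.68)/2 × 1 = 10.11
  [1.5→3.5]: (9.68+8.17)/2 × 2 = 17.85
  [3.5→4]: (8.17+7.83)/2 × 0.5 = 4.0
  [4→10]: (7.83+4.70)/2 × 6 = 37.59
  [10→12]: (4.70+3.97)/2 × 2 = 8.67
  [12→13]: (3.97+3.65)/2 × 1 = 3.81
  Sum = 87.4125 mcg/mL·hr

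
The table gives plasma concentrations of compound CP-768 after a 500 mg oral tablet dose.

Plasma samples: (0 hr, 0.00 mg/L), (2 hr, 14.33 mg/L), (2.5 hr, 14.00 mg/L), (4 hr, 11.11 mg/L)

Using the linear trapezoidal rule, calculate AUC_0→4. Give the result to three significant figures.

AUC = 40.2 mg/L·hr

Trapezoidal AUC_0→4:
  [0→2]: (0.00+14.33)/2 × 2 = 14.33
  [2→2.5]: (14.33+14.00)/2 × 0.5 = 7.0825
  [2.5→4]: (14.00+11.11)/2 × 1.5 = 18.8325
  Sum = 40.245 mg/L·hr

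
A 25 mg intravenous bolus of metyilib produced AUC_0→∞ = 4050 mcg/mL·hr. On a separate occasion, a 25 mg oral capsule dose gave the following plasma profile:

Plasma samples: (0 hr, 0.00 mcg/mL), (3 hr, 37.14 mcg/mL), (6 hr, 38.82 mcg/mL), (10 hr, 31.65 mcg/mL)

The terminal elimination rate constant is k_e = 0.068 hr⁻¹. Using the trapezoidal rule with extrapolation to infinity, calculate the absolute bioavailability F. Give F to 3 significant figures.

Trapezoidal AUC_0→10 (oral capsule):
  [0→3]: (0.00+37.14)/2 × 3 = 55.71
  [3→6]: (37.14+38.82)/2 × 3 = 113.94
  [6→10]: (38.82+31.65)/2 × 4 = 140.94
  Sum = 310.59 mcg/mL·hr
Tail: C_last/k_e = 31.65/0.068 = 465.441
AUC_0→∞ (oral capsule) = 310.59 + 465.441 = 776.031 mcg/mL·hr
F = (AUC_ev/D_ev)/(AUC_iv/D_iv) = (776.031/25)/(4050/25) = 31.04124/162 = 0.1916

F = 0.192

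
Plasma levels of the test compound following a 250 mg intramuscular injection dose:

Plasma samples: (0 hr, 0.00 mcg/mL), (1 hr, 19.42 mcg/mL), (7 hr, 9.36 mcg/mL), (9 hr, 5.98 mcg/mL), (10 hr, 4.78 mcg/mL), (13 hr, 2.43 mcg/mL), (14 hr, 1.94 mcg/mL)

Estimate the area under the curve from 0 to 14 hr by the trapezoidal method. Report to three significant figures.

Trapezoidal AUC_0→14:
  [0→1]: (0.00+19.42)/2 × 1 = 9.71
  [1→7]: (19.42+9.36)/2 × 6 = 86.34
  [7→9]: (9.36+5.98)/2 × 2 = 15.34
  [9→10]: (5.98+4.78)/2 × 1 = 5.38
  [10→13]: (4.78+2.43)/2 × 3 = 10.815
  [13→14]: (2.43+1.94)/2 × 1 = 2.185
  Sum = 129.77 mcg/mL·hr

AUC = 130 mcg/mL·hr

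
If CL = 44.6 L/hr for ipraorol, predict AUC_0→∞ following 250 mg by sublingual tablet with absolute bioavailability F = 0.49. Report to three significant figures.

AUC_0→∞ = F × Dose / CL
        = 0.49 × 250 / 44.6 = 2.74664 mg/L·hr

AUC = 2.75 mg/L·hr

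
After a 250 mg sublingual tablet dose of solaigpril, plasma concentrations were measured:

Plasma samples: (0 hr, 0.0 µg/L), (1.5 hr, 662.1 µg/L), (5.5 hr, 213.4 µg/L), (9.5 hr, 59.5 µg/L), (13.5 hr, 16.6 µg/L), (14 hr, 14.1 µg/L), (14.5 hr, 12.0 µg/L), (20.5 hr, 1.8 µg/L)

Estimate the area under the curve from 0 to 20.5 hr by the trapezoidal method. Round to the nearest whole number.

AUC = 3001 µg/L·hr

Trapezoidal AUC_0→20.5:
  [0→1.5]: (0.0+662.1)/2 × 1.5 = 496.575
  [1.5→5.5]: (662.1+213.4)/2 × 4 = 1751.0
  [5.5→9.5]: (213.4+59.5)/2 × 4 = 545.8
  [9.5→13.5]: (59.5+16.6)/2 × 4 = 152.2
  [13.5→14]: (16.6+14.1)/2 × 0.5 = 7.675
  [14→14.5]: (14.1+12.0)/2 × 0.5 = 6.525
  [14.5→20.5]: (12.0+1.8)/2 × 6 = 41.4
  Sum = 3001.175 µg/L·hr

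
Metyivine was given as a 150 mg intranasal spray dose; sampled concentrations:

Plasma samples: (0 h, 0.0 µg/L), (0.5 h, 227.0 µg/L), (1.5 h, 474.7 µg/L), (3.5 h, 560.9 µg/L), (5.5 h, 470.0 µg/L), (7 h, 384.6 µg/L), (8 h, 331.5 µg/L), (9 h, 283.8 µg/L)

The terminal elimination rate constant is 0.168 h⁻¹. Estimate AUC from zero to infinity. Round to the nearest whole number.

AUC = 5470 µg/L·h

Trapezoidal AUC_0→9:
  [0→0.5]: (0.0+227.0)/2 × 0.5 = 56.75
  [0.5→1.5]: (227.0+474.7)/2 × 1 = 350.85
  [1.5→3.5]: (474.7+560.9)/2 × 2 = 1035.6
  [3.5→5.5]: (560.9+470.0)/2 × 2 = 1030.9
  [5.5→7]: (470.0+384.6)/2 × 1.5 = 640.95
  [7→8]: (384.6+331.5)/2 × 1 = 358.05
  [8→9]: (331.5+283.8)/2 × 1 = 307.65
  Sum = 3780.75 µg/L·h
Extrapolated tail: C_last / k_e = 283.8 / 0.168 = 1689.286
AUC_0→∞ = 3780.75 + 1689.286 = 5470.036 µg/L·h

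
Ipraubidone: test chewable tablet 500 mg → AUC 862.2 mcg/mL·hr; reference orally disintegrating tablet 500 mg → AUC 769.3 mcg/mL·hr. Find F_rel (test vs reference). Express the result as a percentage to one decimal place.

F_rel = 112.1%

F_rel = (AUC_test/D_test) / (AUC_ref/D_ref)
      = (862.2/500) / (769.3/500)
      = 1.7244 / 1.5386 = 1.1208 = 112.08%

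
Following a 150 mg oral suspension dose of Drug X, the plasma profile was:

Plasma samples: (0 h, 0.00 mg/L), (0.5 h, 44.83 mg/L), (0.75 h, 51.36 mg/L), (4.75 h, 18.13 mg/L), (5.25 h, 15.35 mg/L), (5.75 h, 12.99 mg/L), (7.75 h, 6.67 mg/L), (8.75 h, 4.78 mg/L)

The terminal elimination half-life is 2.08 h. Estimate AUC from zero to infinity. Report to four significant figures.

AUC = 217.4 mg/L·h

Trapezoidal AUC_0→8.75:
  [0→0.5]: (0.00+44.83)/2 × 0.5 = 11.2075
  [0.5→0.75]: (44.83+51.36)/2 × 0.25 = 12.02375
  [0.75→4.75]: (51.36+18.13)/2 × 4 = 138.98
  [4.75→5.25]: (18.13+15.35)/2 × 0.5 = 8.37
  [5.25→5.75]: (15.35+12.99)/2 × 0.5 = 7.085
  [5.75→7.75]: (12.99+6.67)/2 × 2 = 19.66
  [7.75→8.75]: (6.67+4.78)/2 × 1 = 5.725
  Sum = 203.05125 mg/L·h
k_e = ln2 / t½ = 0.693147 / 2.08 = 0.3332 h^-1
Extrapolated tail: C_last / k_e = 4.78 / 0.3332 = 14.346
AUC_0→∞ = 203.05125 + 14.346 = 217.39725 mg/L·h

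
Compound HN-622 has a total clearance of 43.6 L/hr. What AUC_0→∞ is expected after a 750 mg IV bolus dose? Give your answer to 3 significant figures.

AUC_0→∞ = Dose_iv / CL
        = 750 / 43.6 = 17.2018 mg/L·hr

AUC = 17.2 mg/L·hr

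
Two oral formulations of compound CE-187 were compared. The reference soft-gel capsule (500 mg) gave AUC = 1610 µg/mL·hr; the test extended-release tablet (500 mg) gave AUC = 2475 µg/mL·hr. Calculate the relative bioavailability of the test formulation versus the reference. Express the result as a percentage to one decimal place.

F_rel = 153.7%

F_rel = (AUC_test/D_test) / (AUC_ref/D_ref)
      = (2475/500) / (1610/500)
      = 4.95 / 3.22 = 1.5373 = 153.73%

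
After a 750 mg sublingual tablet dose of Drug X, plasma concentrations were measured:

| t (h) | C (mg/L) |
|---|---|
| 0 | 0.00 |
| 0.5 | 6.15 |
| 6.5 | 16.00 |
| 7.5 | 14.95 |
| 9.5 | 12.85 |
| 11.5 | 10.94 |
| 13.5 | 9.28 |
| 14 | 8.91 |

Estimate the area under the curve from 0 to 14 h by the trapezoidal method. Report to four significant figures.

AUC = 159.8 mg/L·h

Trapezoidal AUC_0→14:
  [0→0.5]: (0.00+6.15)/2 × 0.5 = 1.5375
  [0.5→6.5]: (6.15+16.00)/2 × 6 = 66.45
  [6.5→7.5]: (16.00+14.95)/2 × 1 = 15.475
  [7.5→9.5]: (14.95+12.85)/2 × 2 = 27.8
  [9.5→11.5]: (12.85+10.94)/2 × 2 = 23.79
  [11.5→13.5]: (10.94+9.28)/2 × 2 = 20.22
  [13.5→14]: (9.28+8.91)/2 × 0.5 = 4.5475
  Sum = 159.82 mg/L·h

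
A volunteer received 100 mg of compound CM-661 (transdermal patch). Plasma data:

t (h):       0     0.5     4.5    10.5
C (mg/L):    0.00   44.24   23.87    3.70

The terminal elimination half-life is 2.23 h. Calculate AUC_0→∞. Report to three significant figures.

Trapezoidal AUC_0→10.5:
  [0→0.5]: (0.00+44.24)/2 × 0.5 = 11.06
  [0.5→4.5]: (44.24+23.87)/2 × 4 = 136.22
  [4.5→10.5]: (23.87+3.70)/2 × 6 = 82.71
  Sum = 229.99 mg/L·h
k_e = ln2 / t½ = 0.693147 / 2.23 = 0.3108 h^-1
Extrapolated tail: C_last / k_e = 3.70 / 0.3108 = 11.905
AUC_0→∞ = 229.99 + 11.905 = 241.895 mg/L·h

AUC = 242 mg/L·h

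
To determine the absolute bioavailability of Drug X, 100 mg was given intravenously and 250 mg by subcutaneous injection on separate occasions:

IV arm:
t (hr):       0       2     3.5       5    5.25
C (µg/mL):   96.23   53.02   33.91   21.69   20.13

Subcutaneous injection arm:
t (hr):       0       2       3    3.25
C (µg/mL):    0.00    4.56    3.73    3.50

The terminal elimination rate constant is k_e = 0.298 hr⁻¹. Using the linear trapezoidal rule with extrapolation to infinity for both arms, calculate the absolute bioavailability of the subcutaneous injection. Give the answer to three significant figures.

Trapezoidal AUC_0→5.25 (IV):
  [0→2]: (96.23+53.02)/2 × 2 = 149.25
  [2→3.5]: (53.02+33.91)/2 × 1.5 = 65.1975
  [3.5→5]: (33.91+21.69)/2 × 1.5 = 41.7
  [5→5.25]: (21.69+20.13)/2 × 0.25 = 5.2275
  Sum = 261.375 µg/mL·hr
IV tail: 20.13/0.298 = 67.550; AUC_iv,0→∞ = 261.375 + 67.550 = 328.925 µg/mL·hr
Trapezoidal AUC_0→3.25 (subcutaneous injection):
  [0→2]: (0.00+4.56)/2 × 2 = 4.56
  [2→3]: (4.56+3.73)/2 × 1 = 4.145
  [3→3.25]: (3.73+3.50)/2 × 0.25 = 0.90375
  Sum = 9.60875 µg/mL·hr
subcutaneous injection tail: 3.50/0.298 = 11.745; AUC_ev,0→∞ = 9.60875 + 11.745 = 21.35375 µg/mL·hr
F = (AUC_ev/D_ev)/(AUC_iv/D_iv) = (21.35375/250)/(328.925/100) = 0.085415/3.28925 = 0.0260

F = 0.0260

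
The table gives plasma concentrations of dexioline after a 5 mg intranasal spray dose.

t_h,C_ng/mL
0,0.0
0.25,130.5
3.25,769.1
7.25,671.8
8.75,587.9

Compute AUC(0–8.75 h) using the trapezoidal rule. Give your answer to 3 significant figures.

AUC = 5190 ng/mL·h

Trapezoidal AUC_0→8.75:
  [0→0.25]: (0.0+130.5)/2 × 0.25 = 16.3125
  [0.25→3.25]: (130.5+769.1)/2 × 3 = 1349.4
  [3.25→7.25]: (769.1+671.8)/2 × 4 = 2881.8
  [7.25→8.75]: (671.8+587.9)/2 × 1.5 = 944.775
  Sum = 5192.2875 ng/mL·h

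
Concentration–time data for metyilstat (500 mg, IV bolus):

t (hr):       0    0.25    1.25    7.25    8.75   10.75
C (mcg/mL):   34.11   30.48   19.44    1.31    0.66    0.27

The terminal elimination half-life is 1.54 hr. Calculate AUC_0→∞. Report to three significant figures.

Trapezoidal AUC_0→10.75:
  [0→0.25]: (34.11+30.48)/2 × 0.25 = 8.07375
  [0.25→1.25]: (30.48+19.44)/2 × 1 = 24.96
  [1.25→7.25]: (19.44+1.31)/2 × 6 = 62.25
  [7.25→8.75]: (1.31+0.66)/2 × 1.5 = 1.4775
  [8.75→10.75]: (0.66+0.27)/2 × 2 = 0.93
  Sum = 97.69125 mcg/mL·hr
k_e = ln2 / t½ = 0.693147 / 1.54 = 0.4501 hr^-1
Extrapolated tail: C_last / k_e = 0.27 / 0.4501 = 0.600
AUC_0→∞ = 97.69125 + 0.600 = 98.29125 mcg/mL·hr

AUC = 98.3 mcg/mL·hr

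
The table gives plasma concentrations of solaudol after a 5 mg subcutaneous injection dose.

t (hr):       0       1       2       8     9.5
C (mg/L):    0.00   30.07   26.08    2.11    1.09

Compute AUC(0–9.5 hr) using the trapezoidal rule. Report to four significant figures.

AUC = 130.1 mg/L·hr

Trapezoidal AUC_0→9.5:
  [0→1]: (0.00+30.07)/2 × 1 = 15.035
  [1→2]: (30.07+26.08)/2 × 1 = 28.075
  [2→8]: (26.08+2.11)/2 × 6 = 84.57
  [8→9.5]: (2.11+1.09)/2 × 1.5 = 2.4
  Sum = 130.08 mg/L·hr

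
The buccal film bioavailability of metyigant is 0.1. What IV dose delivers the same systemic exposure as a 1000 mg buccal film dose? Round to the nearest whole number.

Systemic exposure from an extravascular dose = F × D_ev, so the equivalent IV dose is F × D_ev.
D_iv = F × D_ev = 0.1 × 1000 = 100 mg

D_iv = 100 mg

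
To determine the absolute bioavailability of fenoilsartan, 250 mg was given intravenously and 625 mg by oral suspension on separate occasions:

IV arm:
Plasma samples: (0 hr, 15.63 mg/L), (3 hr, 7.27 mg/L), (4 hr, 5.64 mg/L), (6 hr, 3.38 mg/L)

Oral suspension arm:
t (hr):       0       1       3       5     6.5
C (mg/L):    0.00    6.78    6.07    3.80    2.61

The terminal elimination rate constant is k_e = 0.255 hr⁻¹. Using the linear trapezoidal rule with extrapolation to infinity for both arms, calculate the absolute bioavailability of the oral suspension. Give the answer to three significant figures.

F = 0.261

Trapezoidal AUC_0→6 (IV):
  [0→3]: (15.63+7.27)/2 × 3 = 34.35
  [3→4]: (7.27+5.64)/2 × 1 = 6.455
  [4→6]: (5.64+3.38)/2 × 2 = 9.02
  Sum = 49.825 mg/L·hr
IV tail: 3.38/0.255 = 13.255; AUC_iv,0→∞ = 49.825 + 13.255 = 63.08 mg/L·hr
Trapezoidal AUC_0→6.5 (oral suspension):
  [0→1]: (0.00+6.78)/2 × 1 = 3.39
  [1→3]: (6.78+6.07)/2 × 2 = 12.85
  [3→5]: (6.07+3.80)/2 × 2 = 9.87
  [5→6.5]: (3.80+2.61)/2 × 1.5 = 4.8075
  Sum = 30.9175 mg/L·hr
oral suspension tail: 2.61/0.255 = 10.235; AUC_ev,0→∞ = 30.9175 + 10.235 = 41.1525 mg/L·hr
F = (AUC_ev/D_ev)/(AUC_iv/D_iv) = (41.1525/625)/(63.08/250) = 0.065844/0.25232 = 0.2610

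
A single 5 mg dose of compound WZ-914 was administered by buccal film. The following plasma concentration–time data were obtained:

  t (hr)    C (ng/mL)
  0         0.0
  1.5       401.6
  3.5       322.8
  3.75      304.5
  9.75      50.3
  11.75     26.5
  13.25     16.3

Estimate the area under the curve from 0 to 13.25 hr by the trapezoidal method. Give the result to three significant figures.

Trapezoidal AUC_0→13.25:
  [0→1.5]: (0.0+401.6)/2 × 1.5 = 301.2
  [1.5→3.5]: (401.6+322.8)/2 × 2 = 724.4
  [3.5→3.75]: (322.8+304.5)/2 × 0.25 = 78.4125
  [3.75→9.75]: (304.5+50.3)/2 × 6 = 1064.4
  [9.75→11.75]: (50.3+26.5)/2 × 2 = 76.8
  [11.75→13.25]: (26.5+16.3)/2 × 1.5 = 32.1
  Sum = 2277.3125 ng/mL·hr

AUC = 2280 ng/mL·hr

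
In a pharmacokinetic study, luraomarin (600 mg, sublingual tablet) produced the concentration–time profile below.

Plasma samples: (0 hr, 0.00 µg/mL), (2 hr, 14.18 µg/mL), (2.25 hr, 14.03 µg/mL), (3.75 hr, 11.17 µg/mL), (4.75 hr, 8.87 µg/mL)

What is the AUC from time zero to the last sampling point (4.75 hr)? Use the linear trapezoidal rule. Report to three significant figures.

AUC = 46.6 µg/mL·hr

Trapezoidal AUC_0→4.75:
  [0→2]: (0.00+14.18)/2 × 2 = 14.18
  [2→2.25]: (14.18+14.03)/2 × 0.25 = 3.52625
  [2.25→3.75]: (14.03+11.17)/2 × 1.5 = 18.9
  [3.75→4.75]: (11.17+8.87)/2 × 1 = 10.02
  Sum = 46.62625 µg/mL·hr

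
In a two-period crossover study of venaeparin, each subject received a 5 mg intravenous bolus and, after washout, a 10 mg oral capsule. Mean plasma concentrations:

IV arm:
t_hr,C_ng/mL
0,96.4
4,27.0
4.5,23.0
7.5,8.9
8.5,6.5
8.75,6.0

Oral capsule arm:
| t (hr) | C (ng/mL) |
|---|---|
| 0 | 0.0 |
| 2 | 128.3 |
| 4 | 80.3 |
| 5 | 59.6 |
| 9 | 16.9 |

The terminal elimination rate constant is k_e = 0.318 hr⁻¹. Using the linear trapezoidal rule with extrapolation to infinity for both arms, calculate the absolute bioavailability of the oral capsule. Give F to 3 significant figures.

F = 0.914

Trapezoidal AUC_0→8.75 (IV):
  [0→4]: (96.4+27.0)/2 × 4 = 246.8
  [4→4.5]: (27.0+23.0)/2 × 0.5 = 12.5
  [4.5→7.5]: (23.0+8.9)/2 × 3 = 47.85
  [7.5→8.5]: (8.9+6.5)/2 × 1 = 7.7
  [8.5→8.75]: (6.5+6.0)/2 × 0.25 = 1.5625
  Sum = 316.4125 ng/mL·hr
IV tail: 6.0/0.318 = 18.868; AUC_iv,0→∞ = 316.4125 + 18.868 = 335.2805 ng/mL·hr
Trapezoidal AUC_0→9 (oral capsule):
  [0→2]: (0.0+128.3)/2 × 2 = 128.3
  [2→4]: (128.3+80.3)/2 × 2 = 208.6
  [4→5]: (80.3+59.6)/2 × 1 = 69.95
  [5→9]: (59.6+16.9)/2 × 4 = 153.0
  Sum = 559.85 ng/mL·hr
oral capsule tail: 16.9/0.318 = 53.145; AUC_ev,0→∞ = 559.85 + 53.145 = 612.995 ng/mL·hr
F = (AUC_ev/D_ev)/(AUC_iv/D_iv) = (612.995/10)/(335.2805/5) = 61.2995/67.0561 = 0.9142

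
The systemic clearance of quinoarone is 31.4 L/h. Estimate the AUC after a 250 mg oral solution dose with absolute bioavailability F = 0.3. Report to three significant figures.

AUC = 2.39 mg/L·h

AUC_0→∞ = F × Dose / CL
        = 0.3 × 250 / 31.4 = 2.38854 mg/L·h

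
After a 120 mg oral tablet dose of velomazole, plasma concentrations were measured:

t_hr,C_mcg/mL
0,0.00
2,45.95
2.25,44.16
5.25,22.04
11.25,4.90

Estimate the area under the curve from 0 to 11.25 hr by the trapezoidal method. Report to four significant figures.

AUC = 237.3 mcg/mL·hr

Trapezoidal AUC_0→11.25:
  [0→2]: (0.00+45.95)/2 × 2 = 45.95
  [2→2.25]: (45.95+44.16)/2 × 0.25 = 11.26375
  [2.25→5.25]: (44.16+22.04)/2 × 3 = 99.3
  [5.25→11.25]: (22.04+4.90)/2 × 6 = 80.82
  Sum = 237.33375 mcg/mL·hr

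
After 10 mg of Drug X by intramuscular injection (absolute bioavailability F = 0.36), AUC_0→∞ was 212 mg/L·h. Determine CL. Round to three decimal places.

CL = 0.017 L/h

CL = F × Dose / AUC_0→∞
   = 0.36 × 10 / 212 = 0.0169811 L/h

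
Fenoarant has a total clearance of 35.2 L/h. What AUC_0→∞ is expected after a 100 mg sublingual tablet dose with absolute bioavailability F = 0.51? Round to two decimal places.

AUC = 1.45 mg/L·h

AUC_0→∞ = F × Dose / CL
        = 0.51 × 100 / 35.2 = 1.44886 mg/L·h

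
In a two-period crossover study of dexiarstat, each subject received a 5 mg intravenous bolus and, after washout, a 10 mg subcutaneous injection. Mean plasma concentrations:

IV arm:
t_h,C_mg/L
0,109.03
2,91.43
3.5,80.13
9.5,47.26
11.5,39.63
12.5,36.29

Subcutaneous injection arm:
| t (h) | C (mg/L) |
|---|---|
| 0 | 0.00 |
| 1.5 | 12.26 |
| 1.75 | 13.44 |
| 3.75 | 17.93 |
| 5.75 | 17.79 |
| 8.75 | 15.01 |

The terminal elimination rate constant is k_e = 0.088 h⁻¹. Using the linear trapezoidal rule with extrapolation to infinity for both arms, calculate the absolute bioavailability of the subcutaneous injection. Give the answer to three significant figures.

Trapezoidal AUC_0→12.5 (IV):
  [0→2]: (109.03+91.43)/2 × 2 = 200.46
  [2→3.5]: (91.43+80.13)/2 × 1.5 = 128.67
  [3.5→9.5]: (80.13+47.26)/2 × 6 = 382.17
  [9.5→11.5]: (47.26+39.63)/2 × 2 = 86.89
  [11.5→12.5]: (39.63+36.29)/2 × 1 = 37.96
  Sum = 836.15 mg/L·h
IV tail: 36.29/0.088 = 412.386; AUC_iv,0→∞ = 836.15 + 412.386 = 1248.536 mg/L·h
Trapezoidal AUC_0→8.75 (subcutaneous injection):
  [0→1.5]: (0.00+12.26)/2 × 1.5 = 9.195
  [1.5→1.75]: (12.26+13.44)/2 × 0.25 = 3.2125
  [1.75→3.75]: (13.44+17.93)/2 × 2 = 31.37
  [3.75→5.75]: (17.93+17.79)/2 × 2 = 35.72
  [5.75→8.75]: (17.79+15.01)/2 × 3 = 49.2
  Sum = 128.6975 mg/L·h
subcutaneous injection tail: 15.01/0.088 = 170.568; AUC_ev,0→∞ = 128.6975 + 170.568 = 299.2655 mg/L·h
F = (AUC_ev/D_ev)/(AUC_iv/D_iv) = (299.2655/10)/(1248.536/5) = 29.92655/249.7072 = 0.1198

F = 0.120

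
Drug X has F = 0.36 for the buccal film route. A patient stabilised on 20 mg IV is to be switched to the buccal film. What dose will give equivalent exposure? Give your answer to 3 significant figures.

For equal systemic exposure: F × D_ev = D_iv
D_ev = D_iv / F = 20 / 0.36 = 55.5556 mg

D_buccal = 55.6 mg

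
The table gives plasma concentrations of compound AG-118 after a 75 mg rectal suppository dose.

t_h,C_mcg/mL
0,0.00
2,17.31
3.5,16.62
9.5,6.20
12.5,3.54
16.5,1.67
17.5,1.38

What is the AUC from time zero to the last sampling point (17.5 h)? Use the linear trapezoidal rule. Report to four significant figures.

Trapezoidal AUC_0→17.5:
  [0→2]: (0.00+17.31)/2 × 2 = 17.31
  [2→3.5]: (17.31+16.62)/2 × 1.5 = 25.4475
  [3.5→9.5]: (16.62+6.20)/2 × 6 = 68.46
  [9.5→12.5]: (6.20+3.54)/2 × 3 = 14.61
  [12.5→16.5]: (3.54+1.67)/2 × 4 = 10.42
  [16.5→17.5]: (1.67+1.38)/2 × 1 = 1.525
  Sum = 137.7725 mcg/mL·h

AUC = 137.8 mcg/mL·h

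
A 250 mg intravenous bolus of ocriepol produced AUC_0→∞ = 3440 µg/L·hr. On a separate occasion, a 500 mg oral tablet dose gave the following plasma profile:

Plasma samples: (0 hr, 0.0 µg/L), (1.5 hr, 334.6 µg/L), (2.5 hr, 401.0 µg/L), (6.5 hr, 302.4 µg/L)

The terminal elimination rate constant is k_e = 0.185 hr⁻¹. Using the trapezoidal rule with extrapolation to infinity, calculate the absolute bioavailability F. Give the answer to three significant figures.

F = 0.532

Trapezoidal AUC_0→6.5 (oral tablet):
  [0→1.5]: (0.0+334.6)/2 × 1.5 = 250.95
  [1.5→2.5]: (334.6+401.0)/2 × 1 = 367.8
  [2.5→6.5]: (401.0+302.4)/2 × 4 = 1406.8
  Sum = 2025.55 µg/L·hr
Tail: C_last/k_e = 302.4/0.185 = 1634.595
AUC_0→∞ (oral tablet) = 2025.55 + 1634.595 = 3660.145 µg/L·hr
F = (AUC_ev/D_ev)/(AUC_iv/D_iv) = (3660.145/500)/(3440/250) = 7.32029/13.76 = 0.5320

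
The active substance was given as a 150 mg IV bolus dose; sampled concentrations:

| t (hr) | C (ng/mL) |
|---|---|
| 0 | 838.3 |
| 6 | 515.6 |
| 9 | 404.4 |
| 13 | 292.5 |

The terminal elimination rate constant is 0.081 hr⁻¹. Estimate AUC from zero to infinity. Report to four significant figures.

Trapezoidal AUC_0→13:
  [0→6]: (838.3+515.6)/2 × 6 = 4061.7
  [6→9]: (515.6+404.4)/2 × 3 = 1380.0
  [9→13]: (404.4+292.5)/2 × 4 = 1393.8
  Sum = 6835.5 ng/mL·hr
Extrapolated tail: C_last / k_e = 292.5 / 0.081 = 3611.111
AUC_0→∞ = 6835.5 + 3611.111 = 10446.611 ng/mL·hr

AUC = 10450 ng/mL·hr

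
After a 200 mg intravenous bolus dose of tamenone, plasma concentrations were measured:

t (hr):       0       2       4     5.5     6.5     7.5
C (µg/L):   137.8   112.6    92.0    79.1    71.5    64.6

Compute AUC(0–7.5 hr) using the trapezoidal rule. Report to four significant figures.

AUC = 726.7 µg/L·hr

Trapezoidal AUC_0→7.5:
  [0→2]: (137.8+112.6)/2 × 2 = 250.4
  [2→4]: (112.6+92.0)/2 × 2 = 204.6
  [4→5.5]: (92.0+79.1)/2 × 1.5 = 128.325
  [5.5→6.5]: (79.1+71.5)/2 × 1 = 75.3
  [6.5→7.5]: (71.5+64.6)/2 × 1 = 68.05
  Sum = 726.675 µg/L·hr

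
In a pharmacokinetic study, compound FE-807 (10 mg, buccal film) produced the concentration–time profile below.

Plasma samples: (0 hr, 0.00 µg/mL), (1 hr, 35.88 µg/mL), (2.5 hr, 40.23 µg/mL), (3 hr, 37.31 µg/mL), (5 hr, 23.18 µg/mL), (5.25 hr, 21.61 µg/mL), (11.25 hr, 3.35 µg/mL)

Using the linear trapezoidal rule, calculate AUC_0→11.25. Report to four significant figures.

AUC = 235.4 µg/mL·hr

Trapezoidal AUC_0→11.25:
  [0→1]: (0.00+35.88)/2 × 1 = 17.94
  [1→2.5]: (35.88+40.23)/2 × 1.5 = 57.0825
  [2.5→3]: (40.23+37.31)/2 × 0.5 = 19.385
  [3→5]: (37.31+23.18)/2 × 2 = 60.49
  [5→5.25]: (23.18+21.61)/2 × 0.25 = 5.59875
  [5.25→11.25]: (21.61+3.35)/2 × 6 = 74.88
  Sum = 235.37625 µg/mL·hr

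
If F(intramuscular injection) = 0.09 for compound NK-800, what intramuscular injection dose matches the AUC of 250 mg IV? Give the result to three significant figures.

For equal systemic exposure: F × D_ev = D_iv
D_ev = D_iv / F = 250 / 0.09 = 2777.78 mg

D_intramuscular = 2780 mg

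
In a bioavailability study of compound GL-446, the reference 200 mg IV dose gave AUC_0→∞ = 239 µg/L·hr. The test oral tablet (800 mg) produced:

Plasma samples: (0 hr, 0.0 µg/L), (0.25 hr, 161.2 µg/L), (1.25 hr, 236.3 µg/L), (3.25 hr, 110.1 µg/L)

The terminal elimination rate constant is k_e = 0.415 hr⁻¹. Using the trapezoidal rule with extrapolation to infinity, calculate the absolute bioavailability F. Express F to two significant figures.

F = 0.87

Trapezoidal AUC_0→3.25 (oral tablet):
  [0→0.25]: (0.0+161.2)/2 × 0.25 = 20.15
  [0.25→1.25]: (161.2+236.3)/2 × 1 = 198.75
  [1.25→3.25]: (236.3+110.1)/2 × 2 = 346.4
  Sum = 565.3 µg/L·hr
Tail: C_last/k_e = 110.1/0.415 = 265.301
AUC_0→∞ (oral tablet) = 565.3 + 265.301 = 830.601 µg/L·hr
F = (AUC_ev/D_ev)/(AUC_iv/D_iv) = (830.601/800)/(239/200) = 1.03825/1.195 = 0.8688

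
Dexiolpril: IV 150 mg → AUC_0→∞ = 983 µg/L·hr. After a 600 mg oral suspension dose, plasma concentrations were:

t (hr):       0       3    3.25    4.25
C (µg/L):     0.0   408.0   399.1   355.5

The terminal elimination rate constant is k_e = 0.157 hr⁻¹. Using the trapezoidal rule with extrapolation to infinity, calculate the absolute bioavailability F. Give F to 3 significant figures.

Trapezoidal AUC_0→4.25 (oral suspension):
  [0→3]: (0.0+408.0)/2 × 3 = 612.0
  [3→3.25]: (408.0+399.1)/2 × 0.25 = 100.8875
  [3.25→4.25]: (399.1+355.5)/2 × 1 = 377.3
  Sum = 1090.1875 µg/L·hr
Tail: C_last/k_e = 355.5/0.157 = 2264.331
AUC_0→∞ (oral suspension) = 1090.1875 + 2264.331 = 3354.5185 µg/L·hr
F = (AUC_ev/D_ev)/(AUC_iv/D_iv) = (3354.5185/600)/(983/150) = 5.59086/6.55333 = 0.8531

F = 0.853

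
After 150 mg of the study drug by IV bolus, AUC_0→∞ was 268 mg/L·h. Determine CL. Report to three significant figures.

CL = 0.560 L/h

CL = Dose_iv / AUC_0→∞
   = 150 / 268 = 0.559701 L/h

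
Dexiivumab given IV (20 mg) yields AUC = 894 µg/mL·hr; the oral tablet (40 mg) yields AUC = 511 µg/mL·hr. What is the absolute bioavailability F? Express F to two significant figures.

F = 0.29

F = (AUC_ev / D_ev) / (AUC_iv / D_iv)
  = (511/40) / (894/20)
  = 12.775 / 44.7 = 0.2858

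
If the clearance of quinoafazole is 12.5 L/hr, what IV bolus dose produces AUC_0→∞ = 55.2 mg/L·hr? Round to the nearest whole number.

Dose_iv = CL × AUC_0→∞
     = 12.5 × 55.2 = 690 mg

Dose = 690 mg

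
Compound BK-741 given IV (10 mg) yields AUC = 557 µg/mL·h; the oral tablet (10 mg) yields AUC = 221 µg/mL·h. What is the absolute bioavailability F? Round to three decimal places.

F = 0.397

F = (AUC_ev / D_ev) / (AUC_iv / D_iv)
  = (221/10) / (557/10)
  = 22.1 / 55.7 = 0.3968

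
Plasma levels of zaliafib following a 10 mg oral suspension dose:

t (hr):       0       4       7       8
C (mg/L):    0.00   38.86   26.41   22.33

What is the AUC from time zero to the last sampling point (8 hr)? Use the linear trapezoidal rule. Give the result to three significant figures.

Trapezoidal AUC_0→8:
  [0→4]: (0.00+38.86)/2 × 4 = 77.72
  [4→7]: (38.86+26.41)/2 × 3 = 97.905
  [7→8]: (26.41+22.33)/2 × 1 = 24.37
  Sum = 199.995 mg/L·hr

AUC = 200 mg/L·hr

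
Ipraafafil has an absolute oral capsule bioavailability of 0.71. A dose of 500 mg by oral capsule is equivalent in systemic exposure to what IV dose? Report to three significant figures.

Systemic exposure from an extravascular dose = F × D_ev, so the equivalent IV dose is F × D_ev.
D_iv = F × D_ev = 0.71 × 500 = 355 mg

D_iv = 355 mg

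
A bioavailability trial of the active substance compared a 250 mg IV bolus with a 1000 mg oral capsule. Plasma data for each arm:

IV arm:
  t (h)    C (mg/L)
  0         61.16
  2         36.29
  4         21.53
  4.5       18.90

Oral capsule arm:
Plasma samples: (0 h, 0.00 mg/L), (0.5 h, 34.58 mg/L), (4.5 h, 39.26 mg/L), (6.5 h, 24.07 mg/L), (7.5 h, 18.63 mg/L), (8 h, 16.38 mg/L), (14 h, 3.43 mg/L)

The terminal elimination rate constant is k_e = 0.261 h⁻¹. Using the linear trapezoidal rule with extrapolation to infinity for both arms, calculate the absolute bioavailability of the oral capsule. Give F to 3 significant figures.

F = 0.339

Trapezoidal AUC_0→4.5 (IV):
  [0→2]: (61.16+36.29)/2 × 2 = 97.45
  [2→4]: (36.29+21.53)/2 × 2 = 57.82
  [4→4.5]: (21.53+18.90)/2 × 0.5 = 10.1075
  Sum = 165.3775 mg/L·h
IV tail: 18.90/0.261 = 72.414; AUC_iv,0→∞ = 165.3775 + 72.414 = 237.7915 mg/L·h
Trapezoidal AUC_0→14 (oral capsule):
  [0→0.5]: (0.00+34.58)/2 × 0.5 = 8.645
  [0.5→4.5]: (34.58+39.26)/2 × 4 = 147.68
  [4.5→6.5]: (39.26+24.07)/2 × 2 = 63.33
  [6.5→7.5]: (24.07+18.63)/2 × 1 = 21.35
  [7.5→8]: (18.63+16.38)/2 × 0.5 = 8.7525
  [8→14]: (16.38+3.43)/2 × 6 = 59.43
  Sum = 309.1875 mg/L·h
oral capsule tail: 3.43/0.261 = 13.142; AUC_ev,0→∞ = 309.1875 + 13.142 = 322.3295 mg/L·h
F = (AUC_ev/D_ev)/(AUC_iv/D_iv) = (322.3295/1000)/(237.7915/250) = 0.3223295/0.951166 = 0.3389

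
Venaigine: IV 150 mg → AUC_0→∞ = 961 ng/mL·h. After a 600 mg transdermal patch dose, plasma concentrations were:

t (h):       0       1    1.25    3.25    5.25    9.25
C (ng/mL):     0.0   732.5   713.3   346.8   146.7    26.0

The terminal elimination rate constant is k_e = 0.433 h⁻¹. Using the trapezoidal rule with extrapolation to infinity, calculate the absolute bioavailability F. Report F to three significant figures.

Trapezoidal AUC_0→9.25 (transdermal patch):
  [0→1]: (0.0+732.5)/2 × 1 = 366.25
  [1→1.25]: (732.5+713.3)/2 × 0.25 = 180.725
  [1.25→3.25]: (713.3+346.8)/2 × 2 = 1060.1
  [3.25→5.25]: (346.8+146.7)/2 × 2 = 493.5
  [5.25→9.25]: (146.7+26.0)/2 × 4 = 345.4
  Sum = 2445.975 ng/mL·h
Tail: C_last/k_e = 26.0/0.433 = 60.046
AUC_0→∞ (transdermal patch) = 2445.975 + 60.046 = 2506.021 ng/mL·h
F = (AUC_ev/D_ev)/(AUC_iv/D_iv) = (2506.021/600)/(961/150) = 4.1767/6.40667 = 0.6519

F = 0.652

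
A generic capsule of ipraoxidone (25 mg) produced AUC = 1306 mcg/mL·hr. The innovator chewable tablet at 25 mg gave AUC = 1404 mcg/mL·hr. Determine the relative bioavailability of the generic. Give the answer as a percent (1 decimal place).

F_rel = 93.0%

F_rel = (AUC_test/D_test) / (AUC_ref/D_ref)
      = (1306/25) / (1404/25)
      = 52.24 / 56.16 = 0.9302 = 93.02%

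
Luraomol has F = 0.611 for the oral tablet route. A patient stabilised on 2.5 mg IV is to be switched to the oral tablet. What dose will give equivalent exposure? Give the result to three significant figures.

For equal systemic exposure: F × D_ev = D_iv
D_ev = D_iv / F = 2.5 / 0.611 = 4.09165 mg

D_oral = 4.09 mg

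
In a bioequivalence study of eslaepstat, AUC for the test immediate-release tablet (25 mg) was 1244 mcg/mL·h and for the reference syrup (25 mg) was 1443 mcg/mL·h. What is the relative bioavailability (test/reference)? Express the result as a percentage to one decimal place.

F_rel = (AUC_test/D_test) / (AUC_ref/D_ref)
      = (1244/25) / (1443/25)
      = 49.76 / 57.72 = 0.8621 = 86.21%

F_rel = 86.2%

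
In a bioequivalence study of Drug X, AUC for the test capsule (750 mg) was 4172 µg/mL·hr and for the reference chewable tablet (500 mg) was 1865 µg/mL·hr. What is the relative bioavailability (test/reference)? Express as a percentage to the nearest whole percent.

F_rel = 149%

F_rel = (AUC_test/D_test) / (AUC_ref/D_ref)
      = (4172/750) / (1865/500)
      = 5.56267 / 3.73 = 1.4913 = 149.13%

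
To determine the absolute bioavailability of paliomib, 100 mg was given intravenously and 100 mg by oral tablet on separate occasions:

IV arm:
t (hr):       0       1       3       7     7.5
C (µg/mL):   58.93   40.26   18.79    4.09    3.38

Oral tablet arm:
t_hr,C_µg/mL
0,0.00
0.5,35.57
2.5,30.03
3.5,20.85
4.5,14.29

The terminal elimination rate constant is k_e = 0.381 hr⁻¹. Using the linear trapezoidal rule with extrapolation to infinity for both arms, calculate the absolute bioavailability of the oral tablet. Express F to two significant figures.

F = 0.94

Trapezoidal AUC_0→7.5 (IV):
  [0→1]: (58.93+40.26)/2 × 1 = 49.595
  [1→3]: (40.26+18.79)/2 × 2 = 59.05
  [3→7]: (18.79+4.09)/2 × 4 = 45.76
  [7→7.5]: (4.09+3.38)/2 × 0.5 = 1.8675
  Sum = 156.2725 µg/mL·hr
IV tail: 3.38/0.381 = 8.871; AUC_iv,0→∞ = 156.2725 + 8.871 = 165.1435 µg/mL·hr
Trapezoidal AUC_0→4.5 (oral tablet):
  [0→0.5]: (0.00+35.57)/2 × 0.5 = 8.8925
  [0.5→2.5]: (35.57+30.03)/2 × 2 = 65.6
  [2.5→3.5]: (30.03+20.85)/2 × 1 = 25.44
  [3.5→4.5]: (20.85+14.29)/2 × 1 = 17.57
  Sum = 117.5025 µg/mL·hr
oral tablet tail: 14.29/0.381 = 37.507; AUC_ev,0→∞ = 117.5025 + 37.507 = 155.0095 µg/mL·hr
F = (AUC_ev/D_ev)/(AUC_iv/D_iv) = (155.0095/100)/(165.1435/100) = 1.550095/1.651435 = 0.9386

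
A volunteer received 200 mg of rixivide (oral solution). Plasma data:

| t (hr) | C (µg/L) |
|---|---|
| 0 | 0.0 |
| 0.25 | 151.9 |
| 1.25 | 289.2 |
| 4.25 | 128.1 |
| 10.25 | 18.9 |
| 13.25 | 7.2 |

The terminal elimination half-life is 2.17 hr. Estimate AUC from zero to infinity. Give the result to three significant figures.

Trapezoidal AUC_0→13.25:
  [0→0.25]: (0.0+151.9)/2 × 0.25 = 18.9875
  [0.25→1.25]: (151.9+289.2)/2 × 1 = 220.55
  [1.25→4.25]: (289.2+128.1)/2 × 3 = 625.95
  [4.25→10.25]: (128.1+18.9)/2 × 6 = 441.0
  [10.25→13.25]: (18.9+7.2)/2 × 3 = 39.15
  Sum = 1345.6375 µg/L·hr
k_e = ln2 / t½ = 0.693147 / 2.17 = 0.3194 hr^-1
Extrapolated tail: C_last / k_e = 7.2 / 0.3194 = 22.542
AUC_0→∞ = 1345.6375 + 22.542 = 1368.1795 µg/L·hr

AUC = 1370 µg/L·hr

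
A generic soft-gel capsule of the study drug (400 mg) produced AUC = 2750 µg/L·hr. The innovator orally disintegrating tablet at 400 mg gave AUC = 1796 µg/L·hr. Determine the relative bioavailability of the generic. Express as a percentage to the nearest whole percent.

F_rel = 153%

F_rel = (AUC_test/D_test) / (AUC_ref/D_ref)
      = (2750/400) / (1796/400)
      = 6.875 / 4.49 = 1.5312 = 153.12%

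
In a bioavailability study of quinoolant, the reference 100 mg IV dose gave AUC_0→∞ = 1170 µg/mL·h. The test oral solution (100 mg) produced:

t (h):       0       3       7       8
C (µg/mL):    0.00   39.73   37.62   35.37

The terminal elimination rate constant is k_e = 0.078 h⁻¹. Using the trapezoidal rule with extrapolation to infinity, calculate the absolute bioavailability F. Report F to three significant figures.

Trapezoidal AUC_0→8 (oral solution):
  [0→3]: (0.00+39.73)/2 × 3 = 59.595
  [3→7]: (39.73+37.62)/2 × 4 = 154.7
  [7→8]: (37.62+35.37)/2 × 1 = 36.495
  Sum = 250.79 µg/mL·h
Tail: C_last/k_e = 35.37/0.078 = 453.462
AUC_0→∞ (oral solution) = 250.79 + 453.462 = 704.252 µg/mL·h
F = (AUC_ev/D_ev)/(AUC_iv/D_iv) = (704.252/100)/(1170/100) = 7.04252/11.7 = 0.6019

F = 0.602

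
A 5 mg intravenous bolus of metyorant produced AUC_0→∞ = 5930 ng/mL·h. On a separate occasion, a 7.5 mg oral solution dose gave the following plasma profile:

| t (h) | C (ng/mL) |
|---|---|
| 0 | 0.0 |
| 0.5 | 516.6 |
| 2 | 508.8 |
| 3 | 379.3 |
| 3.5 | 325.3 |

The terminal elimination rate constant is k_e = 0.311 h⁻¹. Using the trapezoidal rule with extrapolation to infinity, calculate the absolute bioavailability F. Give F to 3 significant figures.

F = 0.288

Trapezoidal AUC_0→3.5 (oral solution):
  [0→0.5]: (0.0+516.6)/2 × 0.5 = 129.15
  [0.5→2]: (516.6+508.8)/2 × 1.5 = 769.05
  [2→3]: (508.8+379.3)/2 × 1 = 444.05
  [3→3.5]: (379.3+325.3)/2 × 0.5 = 176.15
  Sum = 1518.4 ng/mL·h
Tail: C_last/k_e = 325.3/0.311 = 1045.981
AUC_0→∞ (oral solution) = 1518.4 + 1045.981 = 2564.381 ng/mL·h
F = (AUC_ev/D_ev)/(AUC_iv/D_iv) = (2564.381/7.5)/(5930/5) = 341.917/1186 = 0.2883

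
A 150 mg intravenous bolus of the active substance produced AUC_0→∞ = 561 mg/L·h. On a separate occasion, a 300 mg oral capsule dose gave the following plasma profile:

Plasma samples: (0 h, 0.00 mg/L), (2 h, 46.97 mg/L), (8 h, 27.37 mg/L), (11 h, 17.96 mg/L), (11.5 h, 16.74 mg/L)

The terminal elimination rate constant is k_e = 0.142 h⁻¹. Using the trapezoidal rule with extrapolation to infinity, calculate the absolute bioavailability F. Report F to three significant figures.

Trapezoidal AUC_0→11.5 (oral capsule):
  [0→2]: (0.00+46.97)/2 × 2 = 46.97
  [2→8]: (46.97+27.37)/2 × 6 = 223.02
  [8→11]: (27.37+17.96)/2 × 3 = 67.995
  [11→11.5]: (17.96+16.74)/2 × 0.5 = 8.675
  Sum = 346.66 mg/L·h
Tail: C_last/k_e = 16.74/0.142 = 117.887
AUC_0→∞ (oral capsule) = 346.66 + 117.887 = 464.547 mg/L·h
F = (AUC_ev/D_ev)/(AUC_iv/D_iv) = (464.547/300)/(561/150) = 1.54849/3.74 = 0.4140

F = 0.414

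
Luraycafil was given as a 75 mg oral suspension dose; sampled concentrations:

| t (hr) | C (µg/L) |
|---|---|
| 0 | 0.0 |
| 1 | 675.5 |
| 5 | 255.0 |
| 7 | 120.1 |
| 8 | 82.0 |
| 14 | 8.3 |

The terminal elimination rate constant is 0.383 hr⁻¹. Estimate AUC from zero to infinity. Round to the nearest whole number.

AUC = 2967 µg/L·hr

Trapezoidal AUC_0→14:
  [0→1]: (0.0+675.5)/2 × 1 = 337.75
  [1→5]: (675.5+255.0)/2 × 4 = 1861.0
  [5→7]: (255.0+120.1)/2 × 2 = 375.1
  [7→8]: (120.1+82.0)/2 × 1 = 101.05
  [8→14]: (82.0+8.3)/2 × 6 = 270.9
  Sum = 2945.8 µg/L·hr
Extrapolated tail: C_last / k_e = 8.3 / 0.383 = 21.671
AUC_0→∞ = 2945.8 + 21.671 = 2967.471 µg/L·hr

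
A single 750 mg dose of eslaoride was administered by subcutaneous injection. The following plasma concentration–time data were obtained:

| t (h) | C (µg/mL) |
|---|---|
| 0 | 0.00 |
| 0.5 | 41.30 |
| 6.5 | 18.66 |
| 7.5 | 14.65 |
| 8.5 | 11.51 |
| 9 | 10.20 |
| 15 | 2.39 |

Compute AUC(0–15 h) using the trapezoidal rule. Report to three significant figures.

Trapezoidal AUC_0→15:
  [0→0.5]: (0.00+41.30)/2 × 0.5 = 10.325
  [0.5→6.5]: (41.30+18.66)/2 × 6 = 179.88
  [6.5→7.5]: (18.66+14.65)/2 × 1 = 16.655
  [7.5→8.5]: (14.65+11.51)/2 × 1 = 13.08
  [8.5→9]: (11.51+10.20)/2 × 0.5 = 5.4275
  [9→15]: (10.20+2.39)/2 × 6 = 37.77
  Sum = 263.1375 µg/mL·h

AUC = 263 µg/mL·h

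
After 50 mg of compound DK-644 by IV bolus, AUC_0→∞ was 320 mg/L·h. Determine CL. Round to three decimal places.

CL = 0.156 L/h

CL = Dose_iv / AUC_0→∞
   = 50 / 320 = 0.15625 L/h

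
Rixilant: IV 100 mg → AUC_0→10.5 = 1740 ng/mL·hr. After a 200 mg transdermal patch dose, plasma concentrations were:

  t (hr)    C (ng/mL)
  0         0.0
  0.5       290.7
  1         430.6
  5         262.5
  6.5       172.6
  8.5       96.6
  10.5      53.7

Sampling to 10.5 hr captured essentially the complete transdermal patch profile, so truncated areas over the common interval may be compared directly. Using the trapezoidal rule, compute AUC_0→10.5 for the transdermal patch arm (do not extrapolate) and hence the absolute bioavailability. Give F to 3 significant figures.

Trapezoidal AUC_0→10.5 (transdermal patch):
  [0→0.5]: (0.0+290.7)/2 × 0.5 = 72.675
  [0.5→1]: (290.7+430.6)/2 × 0.5 = 180.325
  [1→5]: (430.6+262.5)/2 × 4 = 1386.2
  [5→6.5]: (262.5+172.6)/2 × 1.5 = 326.325
  [6.5→8.5]: (172.6+96.6)/2 × 2 = 269.2
  [8.5→10.5]: (96.6+53.7)/2 × 2 = 150.3
  Sum = 2385.025 ng/mL·hr
F = (AUC_ev/D_ev)/(AUC_iv/D_iv) = (2385.025/200)/(1740/100) = 11.925125/17.4 = 0.6854

F = 0.685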